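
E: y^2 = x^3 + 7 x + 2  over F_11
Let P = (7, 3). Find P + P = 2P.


Doubling: s = (3 x1^2 + a) / (2 y1)
s = (3*7^2 + 7) / (2*3) mod 11 = 0
x3 = s^2 - 2 x1 mod 11 = 0^2 - 2*7 = 8
y3 = s (x1 - x3) - y1 mod 11 = 0 * (7 - 8) - 3 = 8

2P = (8, 8)


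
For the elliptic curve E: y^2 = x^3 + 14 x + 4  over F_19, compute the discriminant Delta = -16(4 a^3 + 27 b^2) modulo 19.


4 a^3 + 27 b^2 = 4*14^3 + 27*4^2 = 10976 + 432 = 11408
Delta = -16 * (11408) = -182528
Delta mod 19 = 5

Delta = 5 (mod 19)


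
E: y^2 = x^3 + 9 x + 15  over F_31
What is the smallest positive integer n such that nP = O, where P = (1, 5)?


Compute successive multiples of P until we hit O:
  1P = (1, 5)
  2P = (23, 12)
  3P = (21, 14)
  4P = (13, 2)
  5P = (19, 15)
  6P = (27, 15)
  7P = (7, 7)
  8P = (30, 6)
  ... (continuing to 38P)
  38P = O

ord(P) = 38


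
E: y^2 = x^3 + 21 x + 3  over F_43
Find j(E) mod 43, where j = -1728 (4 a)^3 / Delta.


Delta = -16(4 a^3 + 27 b^2) mod 43 = 33
-1728 * (4 a)^3 = -1728 * (4*21)^3 mod 43 = 21
j = 21 * 33^(-1) mod 43 = 28

j = 28 (mod 43)


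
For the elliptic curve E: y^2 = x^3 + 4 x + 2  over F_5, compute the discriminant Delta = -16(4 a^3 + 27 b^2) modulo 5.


4 a^3 + 27 b^2 = 4*4^3 + 27*2^2 = 256 + 108 = 364
Delta = -16 * (364) = -5824
Delta mod 5 = 1

Delta = 1 (mod 5)


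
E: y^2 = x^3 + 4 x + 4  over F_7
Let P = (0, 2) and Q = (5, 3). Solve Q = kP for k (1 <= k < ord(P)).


Enumerate multiples of P until we hit Q = (5, 3):
  1P = (0, 2)
  2P = (1, 4)
  3P = (3, 6)
  4P = (5, 3)
Match found at i = 4.

k = 4


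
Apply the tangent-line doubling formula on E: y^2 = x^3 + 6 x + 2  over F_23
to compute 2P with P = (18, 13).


Doubling: s = (3 x1^2 + a) / (2 y1)
s = (3*18^2 + 6) / (2*13) mod 23 = 4
x3 = s^2 - 2 x1 mod 23 = 4^2 - 2*18 = 3
y3 = s (x1 - x3) - y1 mod 23 = 4 * (18 - 3) - 13 = 1

2P = (3, 1)


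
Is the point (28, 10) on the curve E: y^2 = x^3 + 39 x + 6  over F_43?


Check whether y^2 = x^3 + 39 x + 6 (mod 43) for (x, y) = (28, 10).
LHS: y^2 = 10^2 mod 43 = 14
RHS: x^3 + 39 x + 6 = 28^3 + 39*28 + 6 mod 43 = 2
LHS != RHS

No, not on the curve


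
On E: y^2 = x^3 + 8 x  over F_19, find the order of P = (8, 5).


Compute successive multiples of P until we hit O:
  1P = (8, 5)
  2P = (4, 18)
  3P = (14, 5)
  4P = (16, 14)
  5P = (12, 0)
  6P = (16, 5)
  7P = (14, 14)
  8P = (4, 1)
  ... (continuing to 10P)
  10P = O

ord(P) = 10


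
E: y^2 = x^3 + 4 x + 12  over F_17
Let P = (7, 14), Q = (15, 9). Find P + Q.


P != Q, so use the chord formula.
s = (y2 - y1) / (x2 - x1) = (12) / (8) mod 17 = 10
x3 = s^2 - x1 - x2 mod 17 = 10^2 - 7 - 15 = 10
y3 = s (x1 - x3) - y1 mod 17 = 10 * (7 - 10) - 14 = 7

P + Q = (10, 7)


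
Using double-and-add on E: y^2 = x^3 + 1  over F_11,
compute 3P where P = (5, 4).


k = 3 = 11_2 (binary, LSB first: 11)
Double-and-add from P = (5, 4):
  bit 0 = 1: acc = O + (5, 4) = (5, 4)
  bit 1 = 1: acc = (5, 4) + (10, 0) = (5, 7)

3P = (5, 7)


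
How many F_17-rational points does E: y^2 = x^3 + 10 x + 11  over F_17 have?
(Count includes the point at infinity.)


For each x in F_17, count y with y^2 = x^3 + 10 x + 11 mod 17:
  x = 3: RHS = 0, y in [0]  -> 1 point(s)
  x = 4: RHS = 13, y in [8, 9]  -> 2 point(s)
  x = 5: RHS = 16, y in [4, 13]  -> 2 point(s)
  x = 6: RHS = 15, y in [7, 10]  -> 2 point(s)
  x = 7: RHS = 16, y in [4, 13]  -> 2 point(s)
  x = 8: RHS = 8, y in [5, 12]  -> 2 point(s)
  x = 13: RHS = 9, y in [3, 14]  -> 2 point(s)
  x = 15: RHS = 0, y in [0]  -> 1 point(s)
  x = 16: RHS = 0, y in [0]  -> 1 point(s)
Affine points: 15. Add the point at infinity: total = 16.

#E(F_17) = 16


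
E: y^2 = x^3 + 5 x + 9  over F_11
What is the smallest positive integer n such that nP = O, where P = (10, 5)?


Compute successive multiples of P until we hit O:
  1P = (10, 5)
  2P = (0, 3)
  3P = (5, 7)
  4P = (1, 9)
  5P = (4, 7)
  6P = (2, 7)
  7P = (8, 0)
  8P = (2, 4)
  ... (continuing to 14P)
  14P = O

ord(P) = 14


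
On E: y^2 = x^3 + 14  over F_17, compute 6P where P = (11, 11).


k = 6 = 110_2 (binary, LSB first: 011)
Double-and-add from P = (11, 11):
  bit 0 = 0: acc unchanged = O
  bit 1 = 1: acc = O + (8, 13) = (8, 13)
  bit 2 = 1: acc = (8, 13) + (16, 9) = (6, 3)

6P = (6, 3)


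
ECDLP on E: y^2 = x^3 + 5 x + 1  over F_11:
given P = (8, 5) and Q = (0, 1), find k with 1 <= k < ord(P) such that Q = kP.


Enumerate multiples of P until we hit Q = (0, 1):
  1P = (8, 5)
  2P = (7, 7)
  3P = (0, 1)
Match found at i = 3.

k = 3


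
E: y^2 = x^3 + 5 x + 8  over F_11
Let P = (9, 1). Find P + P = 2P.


Doubling: s = (3 x1^2 + a) / (2 y1)
s = (3*9^2 + 5) / (2*1) mod 11 = 3
x3 = s^2 - 2 x1 mod 11 = 3^2 - 2*9 = 2
y3 = s (x1 - x3) - y1 mod 11 = 3 * (9 - 2) - 1 = 9

2P = (2, 9)


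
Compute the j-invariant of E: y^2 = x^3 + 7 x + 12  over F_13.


Delta = -16(4 a^3 + 27 b^2) mod 13 = 2
-1728 * (4 a)^3 = -1728 * (4*7)^3 mod 13 = 8
j = 8 * 2^(-1) mod 13 = 4

j = 4 (mod 13)


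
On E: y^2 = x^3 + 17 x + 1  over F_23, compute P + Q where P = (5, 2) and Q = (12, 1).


P != Q, so use the chord formula.
s = (y2 - y1) / (x2 - x1) = (22) / (7) mod 23 = 13
x3 = s^2 - x1 - x2 mod 23 = 13^2 - 5 - 12 = 14
y3 = s (x1 - x3) - y1 mod 23 = 13 * (5 - 14) - 2 = 19

P + Q = (14, 19)


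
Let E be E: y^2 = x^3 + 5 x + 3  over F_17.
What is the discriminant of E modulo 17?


4 a^3 + 27 b^2 = 4*5^3 + 27*3^2 = 500 + 243 = 743
Delta = -16 * (743) = -11888
Delta mod 17 = 12

Delta = 12 (mod 17)


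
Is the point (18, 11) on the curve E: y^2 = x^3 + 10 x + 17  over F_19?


Check whether y^2 = x^3 + 10 x + 17 (mod 19) for (x, y) = (18, 11).
LHS: y^2 = 11^2 mod 19 = 7
RHS: x^3 + 10 x + 17 = 18^3 + 10*18 + 17 mod 19 = 6
LHS != RHS

No, not on the curve


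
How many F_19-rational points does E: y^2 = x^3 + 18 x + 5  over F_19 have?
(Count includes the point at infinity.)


For each x in F_19, count y with y^2 = x^3 + 18 x + 5 mod 19:
  x = 0: RHS = 5, y in [9, 10]  -> 2 point(s)
  x = 1: RHS = 5, y in [9, 10]  -> 2 point(s)
  x = 2: RHS = 11, y in [7, 12]  -> 2 point(s)
  x = 5: RHS = 11, y in [7, 12]  -> 2 point(s)
  x = 6: RHS = 6, y in [5, 14]  -> 2 point(s)
  x = 10: RHS = 7, y in [8, 11]  -> 2 point(s)
  x = 12: RHS = 11, y in [7, 12]  -> 2 point(s)
  x = 13: RHS = 4, y in [2, 17]  -> 2 point(s)
  x = 16: RHS = 0, y in [0]  -> 1 point(s)
  x = 18: RHS = 5, y in [9, 10]  -> 2 point(s)
Affine points: 19. Add the point at infinity: total = 20.

#E(F_19) = 20


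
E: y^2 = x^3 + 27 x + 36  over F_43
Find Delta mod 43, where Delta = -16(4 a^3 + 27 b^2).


4 a^3 + 27 b^2 = 4*27^3 + 27*36^2 = 78732 + 34992 = 113724
Delta = -16 * (113724) = -1819584
Delta mod 43 = 4

Delta = 4 (mod 43)


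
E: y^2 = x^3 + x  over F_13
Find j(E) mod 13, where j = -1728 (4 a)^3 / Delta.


Delta = -16(4 a^3 + 27 b^2) mod 13 = 1
-1728 * (4 a)^3 = -1728 * (4*1)^3 mod 13 = 12
j = 12 * 1^(-1) mod 13 = 12

j = 12 (mod 13)


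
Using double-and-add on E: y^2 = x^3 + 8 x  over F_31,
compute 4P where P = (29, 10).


k = 4 = 100_2 (binary, LSB first: 001)
Double-and-add from P = (29, 10):
  bit 0 = 0: acc unchanged = O
  bit 1 = 0: acc unchanged = O
  bit 2 = 1: acc = O + (8, 7) = (8, 7)

4P = (8, 7)


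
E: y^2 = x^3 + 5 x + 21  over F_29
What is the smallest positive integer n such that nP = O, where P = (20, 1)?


Compute successive multiples of P until we hit O:
  1P = (20, 1)
  2P = (24, 25)
  3P = (21, 22)
  4P = (23, 23)
  5P = (14, 14)
  6P = (15, 22)
  7P = (7, 14)
  8P = (3, 11)
  ... (continuing to 25P)
  25P = O

ord(P) = 25


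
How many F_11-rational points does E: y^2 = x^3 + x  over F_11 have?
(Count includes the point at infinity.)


For each x in F_11, count y with y^2 = x^3 + 1 x + 0 mod 11:
  x = 0: RHS = 0, y in [0]  -> 1 point(s)
  x = 5: RHS = 9, y in [3, 8]  -> 2 point(s)
  x = 7: RHS = 9, y in [3, 8]  -> 2 point(s)
  x = 8: RHS = 3, y in [5, 6]  -> 2 point(s)
  x = 9: RHS = 1, y in [1, 10]  -> 2 point(s)
  x = 10: RHS = 9, y in [3, 8]  -> 2 point(s)
Affine points: 11. Add the point at infinity: total = 12.

#E(F_11) = 12


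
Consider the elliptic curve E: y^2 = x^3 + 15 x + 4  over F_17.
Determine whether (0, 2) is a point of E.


Check whether y^2 = x^3 + 15 x + 4 (mod 17) for (x, y) = (0, 2).
LHS: y^2 = 2^2 mod 17 = 4
RHS: x^3 + 15 x + 4 = 0^3 + 15*0 + 4 mod 17 = 4
LHS = RHS

Yes, on the curve


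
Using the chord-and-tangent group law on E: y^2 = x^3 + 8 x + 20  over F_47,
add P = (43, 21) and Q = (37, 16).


P != Q, so use the chord formula.
s = (y2 - y1) / (x2 - x1) = (42) / (41) mod 47 = 40
x3 = s^2 - x1 - x2 mod 47 = 40^2 - 43 - 37 = 16
y3 = s (x1 - x3) - y1 mod 47 = 40 * (43 - 16) - 21 = 25

P + Q = (16, 25)


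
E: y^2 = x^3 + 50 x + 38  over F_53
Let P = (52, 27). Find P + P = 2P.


Doubling: s = (3 x1^2 + a) / (2 y1)
s = (3*52^2 + 50) / (2*27) mod 53 = 0
x3 = s^2 - 2 x1 mod 53 = 0^2 - 2*52 = 2
y3 = s (x1 - x3) - y1 mod 53 = 0 * (52 - 2) - 27 = 26

2P = (2, 26)


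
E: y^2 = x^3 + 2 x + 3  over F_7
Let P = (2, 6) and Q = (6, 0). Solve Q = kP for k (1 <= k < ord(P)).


Enumerate multiples of P until we hit Q = (6, 0):
  1P = (2, 6)
  2P = (3, 1)
  3P = (6, 0)
Match found at i = 3.

k = 3


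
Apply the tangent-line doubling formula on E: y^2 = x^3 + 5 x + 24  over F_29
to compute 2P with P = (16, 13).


Doubling: s = (3 x1^2 + a) / (2 y1)
s = (3*16^2 + 5) / (2*13) mod 29 = 13
x3 = s^2 - 2 x1 mod 29 = 13^2 - 2*16 = 21
y3 = s (x1 - x3) - y1 mod 29 = 13 * (16 - 21) - 13 = 9

2P = (21, 9)


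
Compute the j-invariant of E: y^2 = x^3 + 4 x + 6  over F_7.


Delta = -16(4 a^3 + 27 b^2) mod 7 = 1
-1728 * (4 a)^3 = -1728 * (4*4)^3 mod 7 = 1
j = 1 * 1^(-1) mod 7 = 1

j = 1 (mod 7)


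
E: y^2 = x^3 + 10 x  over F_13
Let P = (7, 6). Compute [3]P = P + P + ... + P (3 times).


k = 3 = 11_2 (binary, LSB first: 11)
Double-and-add from P = (7, 6):
  bit 0 = 1: acc = O + (7, 6) = (7, 6)
  bit 1 = 1: acc = (7, 6) + (0, 0) = (7, 7)

3P = (7, 7)


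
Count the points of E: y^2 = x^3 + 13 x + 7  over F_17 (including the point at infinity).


For each x in F_17, count y with y^2 = x^3 + 13 x + 7 mod 17:
  x = 1: RHS = 4, y in [2, 15]  -> 2 point(s)
  x = 4: RHS = 4, y in [2, 15]  -> 2 point(s)
  x = 7: RHS = 16, y in [4, 13]  -> 2 point(s)
  x = 10: RHS = 15, y in [7, 10]  -> 2 point(s)
  x = 11: RHS = 2, y in [6, 11]  -> 2 point(s)
  x = 12: RHS = 4, y in [2, 15]  -> 2 point(s)
  x = 14: RHS = 9, y in [3, 14]  -> 2 point(s)
Affine points: 14. Add the point at infinity: total = 15.

#E(F_17) = 15


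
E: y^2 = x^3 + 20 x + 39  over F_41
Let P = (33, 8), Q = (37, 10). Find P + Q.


P != Q, so use the chord formula.
s = (y2 - y1) / (x2 - x1) = (2) / (4) mod 41 = 21
x3 = s^2 - x1 - x2 mod 41 = 21^2 - 33 - 37 = 2
y3 = s (x1 - x3) - y1 mod 41 = 21 * (33 - 2) - 8 = 28

P + Q = (2, 28)


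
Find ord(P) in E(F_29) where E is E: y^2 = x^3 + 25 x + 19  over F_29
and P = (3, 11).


Compute successive multiples of P until we hit O:
  1P = (3, 11)
  2P = (19, 25)
  3P = (20, 14)
  4P = (26, 2)
  5P = (24, 1)
  6P = (9, 25)
  7P = (16, 7)
  8P = (1, 4)
  ... (continuing to 17P)
  17P = O

ord(P) = 17


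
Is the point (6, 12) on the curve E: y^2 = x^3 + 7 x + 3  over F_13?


Check whether y^2 = x^3 + 7 x + 3 (mod 13) for (x, y) = (6, 12).
LHS: y^2 = 12^2 mod 13 = 1
RHS: x^3 + 7 x + 3 = 6^3 + 7*6 + 3 mod 13 = 1
LHS = RHS

Yes, on the curve


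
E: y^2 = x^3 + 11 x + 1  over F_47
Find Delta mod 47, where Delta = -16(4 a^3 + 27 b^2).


4 a^3 + 27 b^2 = 4*11^3 + 27*1^2 = 5324 + 27 = 5351
Delta = -16 * (5351) = -85616
Delta mod 47 = 18

Delta = 18 (mod 47)


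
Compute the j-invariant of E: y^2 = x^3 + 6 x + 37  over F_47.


Delta = -16(4 a^3 + 27 b^2) mod 47 = 34
-1728 * (4 a)^3 = -1728 * (4*6)^3 mod 47 = 19
j = 19 * 34^(-1) mod 47 = 13

j = 13 (mod 47)


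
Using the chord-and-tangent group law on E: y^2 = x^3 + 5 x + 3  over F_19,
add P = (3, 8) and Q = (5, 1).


P != Q, so use the chord formula.
s = (y2 - y1) / (x2 - x1) = (12) / (2) mod 19 = 6
x3 = s^2 - x1 - x2 mod 19 = 6^2 - 3 - 5 = 9
y3 = s (x1 - x3) - y1 mod 19 = 6 * (3 - 9) - 8 = 13

P + Q = (9, 13)


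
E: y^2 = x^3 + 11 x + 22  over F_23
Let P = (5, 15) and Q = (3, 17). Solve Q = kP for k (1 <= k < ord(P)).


Enumerate multiples of P until we hit Q = (3, 17):
  1P = (5, 15)
  2P = (2, 12)
  3P = (17, 19)
  4P = (19, 11)
  5P = (8, 22)
  6P = (18, 16)
  7P = (3, 17)
Match found at i = 7.

k = 7


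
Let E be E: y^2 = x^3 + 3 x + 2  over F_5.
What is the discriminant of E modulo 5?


4 a^3 + 27 b^2 = 4*3^3 + 27*2^2 = 108 + 108 = 216
Delta = -16 * (216) = -3456
Delta mod 5 = 4

Delta = 4 (mod 5)


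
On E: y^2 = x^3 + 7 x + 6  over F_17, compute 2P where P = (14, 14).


Doubling: s = (3 x1^2 + a) / (2 y1)
s = (3*14^2 + 7) / (2*14) mod 17 = 0
x3 = s^2 - 2 x1 mod 17 = 0^2 - 2*14 = 6
y3 = s (x1 - x3) - y1 mod 17 = 0 * (14 - 6) - 14 = 3

2P = (6, 3)


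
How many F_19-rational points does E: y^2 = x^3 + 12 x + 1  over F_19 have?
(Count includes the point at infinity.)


For each x in F_19, count y with y^2 = x^3 + 12 x + 1 mod 19:
  x = 0: RHS = 1, y in [1, 18]  -> 2 point(s)
  x = 3: RHS = 7, y in [8, 11]  -> 2 point(s)
  x = 6: RHS = 4, y in [2, 17]  -> 2 point(s)
  x = 8: RHS = 1, y in [1, 18]  -> 2 point(s)
  x = 10: RHS = 0, y in [0]  -> 1 point(s)
  x = 11: RHS = 1, y in [1, 18]  -> 2 point(s)
  x = 12: RHS = 11, y in [7, 12]  -> 2 point(s)
  x = 13: RHS = 17, y in [6, 13]  -> 2 point(s)
  x = 14: RHS = 6, y in [5, 14]  -> 2 point(s)
  x = 17: RHS = 7, y in [8, 11]  -> 2 point(s)
  x = 18: RHS = 7, y in [8, 11]  -> 2 point(s)
Affine points: 21. Add the point at infinity: total = 22.

#E(F_19) = 22


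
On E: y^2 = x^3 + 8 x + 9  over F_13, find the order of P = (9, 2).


Compute successive multiples of P until we hit O:
  1P = (9, 2)
  2P = (9, 11)
  3P = O

ord(P) = 3


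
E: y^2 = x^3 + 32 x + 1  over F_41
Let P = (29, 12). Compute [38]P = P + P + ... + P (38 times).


k = 38 = 100110_2 (binary, LSB first: 011001)
Double-and-add from P = (29, 12):
  bit 0 = 0: acc unchanged = O
  bit 1 = 1: acc = O + (6, 9) = (6, 9)
  bit 2 = 1: acc = (6, 9) + (8, 21) = (22, 18)
  bit 3 = 0: acc unchanged = (22, 18)
  bit 4 = 0: acc unchanged = (22, 18)
  bit 5 = 1: acc = (22, 18) + (17, 28) = (6, 32)

38P = (6, 32)


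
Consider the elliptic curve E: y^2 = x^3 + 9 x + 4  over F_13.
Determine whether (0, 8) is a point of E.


Check whether y^2 = x^3 + 9 x + 4 (mod 13) for (x, y) = (0, 8).
LHS: y^2 = 8^2 mod 13 = 12
RHS: x^3 + 9 x + 4 = 0^3 + 9*0 + 4 mod 13 = 4
LHS != RHS

No, not on the curve


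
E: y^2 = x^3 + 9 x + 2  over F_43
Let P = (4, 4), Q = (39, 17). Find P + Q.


P != Q, so use the chord formula.
s = (y2 - y1) / (x2 - x1) = (13) / (35) mod 43 = 36
x3 = s^2 - x1 - x2 mod 43 = 36^2 - 4 - 39 = 6
y3 = s (x1 - x3) - y1 mod 43 = 36 * (4 - 6) - 4 = 10

P + Q = (6, 10)


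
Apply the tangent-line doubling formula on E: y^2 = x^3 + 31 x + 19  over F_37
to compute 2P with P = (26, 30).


Doubling: s = (3 x1^2 + a) / (2 y1)
s = (3*26^2 + 31) / (2*30) mod 37 = 30
x3 = s^2 - 2 x1 mod 37 = 30^2 - 2*26 = 34
y3 = s (x1 - x3) - y1 mod 37 = 30 * (26 - 34) - 30 = 26

2P = (34, 26)


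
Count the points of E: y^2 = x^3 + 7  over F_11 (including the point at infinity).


For each x in F_11, count y with y^2 = x^3 + 0 x + 7 mod 11:
  x = 2: RHS = 4, y in [2, 9]  -> 2 point(s)
  x = 3: RHS = 1, y in [1, 10]  -> 2 point(s)
  x = 4: RHS = 5, y in [4, 7]  -> 2 point(s)
  x = 5: RHS = 0, y in [0]  -> 1 point(s)
  x = 6: RHS = 3, y in [5, 6]  -> 2 point(s)
  x = 7: RHS = 9, y in [3, 8]  -> 2 point(s)
Affine points: 11. Add the point at infinity: total = 12.

#E(F_11) = 12


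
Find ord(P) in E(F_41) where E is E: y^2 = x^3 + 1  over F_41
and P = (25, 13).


Compute successive multiples of P until we hit O:
  1P = (25, 13)
  2P = (36, 9)
  3P = (13, 5)
  4P = (8, 12)
  5P = (29, 35)
  6P = (7, 4)
  7P = (40, 0)
  8P = (7, 37)
  ... (continuing to 14P)
  14P = O

ord(P) = 14


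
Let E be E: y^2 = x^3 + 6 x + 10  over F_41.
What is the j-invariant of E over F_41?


Delta = -16(4 a^3 + 27 b^2) mod 41 = 7
-1728 * (4 a)^3 = -1728 * (4*6)^3 mod 41 = 40
j = 40 * 7^(-1) mod 41 = 35

j = 35 (mod 41)


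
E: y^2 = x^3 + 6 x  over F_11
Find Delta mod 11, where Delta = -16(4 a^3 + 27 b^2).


4 a^3 + 27 b^2 = 4*6^3 + 27*0^2 = 864 + 0 = 864
Delta = -16 * (864) = -13824
Delta mod 11 = 3

Delta = 3 (mod 11)


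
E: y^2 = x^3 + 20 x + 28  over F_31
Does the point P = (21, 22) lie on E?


Check whether y^2 = x^3 + 20 x + 28 (mod 31) for (x, y) = (21, 22).
LHS: y^2 = 22^2 mod 31 = 19
RHS: x^3 + 20 x + 28 = 21^3 + 20*21 + 28 mod 31 = 6
LHS != RHS

No, not on the curve


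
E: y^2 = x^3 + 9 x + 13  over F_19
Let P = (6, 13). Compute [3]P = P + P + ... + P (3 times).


k = 3 = 11_2 (binary, LSB first: 11)
Double-and-add from P = (6, 13):
  bit 0 = 1: acc = O + (6, 13) = (6, 13)
  bit 1 = 1: acc = (6, 13) + (13, 3) = (16, 4)

3P = (16, 4)


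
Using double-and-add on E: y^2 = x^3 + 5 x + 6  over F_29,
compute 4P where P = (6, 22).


k = 4 = 100_2 (binary, LSB first: 001)
Double-and-add from P = (6, 22):
  bit 0 = 0: acc unchanged = O
  bit 1 = 0: acc unchanged = O
  bit 2 = 1: acc = O + (15, 18) = (15, 18)

4P = (15, 18)


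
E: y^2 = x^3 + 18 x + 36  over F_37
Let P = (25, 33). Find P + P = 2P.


Doubling: s = (3 x1^2 + a) / (2 y1)
s = (3*25^2 + 18) / (2*33) mod 37 = 27
x3 = s^2 - 2 x1 mod 37 = 27^2 - 2*25 = 13
y3 = s (x1 - x3) - y1 mod 37 = 27 * (25 - 13) - 33 = 32

2P = (13, 32)


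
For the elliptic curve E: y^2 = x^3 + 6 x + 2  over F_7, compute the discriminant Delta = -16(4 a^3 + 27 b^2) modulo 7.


4 a^3 + 27 b^2 = 4*6^3 + 27*2^2 = 864 + 108 = 972
Delta = -16 * (972) = -15552
Delta mod 7 = 2

Delta = 2 (mod 7)


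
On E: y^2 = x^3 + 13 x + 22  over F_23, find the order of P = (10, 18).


Compute successive multiples of P until we hit O:
  1P = (10, 18)
  2P = (16, 18)
  3P = (20, 5)
  4P = (17, 21)
  5P = (22, 13)
  6P = (22, 10)
  7P = (17, 2)
  8P = (20, 18)
  ... (continuing to 11P)
  11P = O

ord(P) = 11


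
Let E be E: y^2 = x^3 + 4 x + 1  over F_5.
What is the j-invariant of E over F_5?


Delta = -16(4 a^3 + 27 b^2) mod 5 = 2
-1728 * (4 a)^3 = -1728 * (4*4)^3 mod 5 = 2
j = 2 * 2^(-1) mod 5 = 1

j = 1 (mod 5)


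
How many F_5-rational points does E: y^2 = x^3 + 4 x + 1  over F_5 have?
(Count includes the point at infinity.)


For each x in F_5, count y with y^2 = x^3 + 4 x + 1 mod 5:
  x = 0: RHS = 1, y in [1, 4]  -> 2 point(s)
  x = 1: RHS = 1, y in [1, 4]  -> 2 point(s)
  x = 3: RHS = 0, y in [0]  -> 1 point(s)
  x = 4: RHS = 1, y in [1, 4]  -> 2 point(s)
Affine points: 7. Add the point at infinity: total = 8.

#E(F_5) = 8


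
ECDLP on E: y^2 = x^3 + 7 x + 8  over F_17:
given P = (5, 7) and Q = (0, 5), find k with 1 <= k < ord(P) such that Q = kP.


Enumerate multiples of P until we hit Q = (0, 5):
  1P = (5, 7)
  2P = (8, 7)
  3P = (4, 10)
  4P = (0, 12)
  5P = (13, 1)
  6P = (7, 3)
  7P = (9, 1)
  8P = (1, 4)
  9P = (2, 8)
  10P = (12, 1)
  11P = (16, 0)
  12P = (12, 16)
  13P = (2, 9)
  14P = (1, 13)
  15P = (9, 16)
  16P = (7, 14)
  17P = (13, 16)
  18P = (0, 5)
Match found at i = 18.

k = 18


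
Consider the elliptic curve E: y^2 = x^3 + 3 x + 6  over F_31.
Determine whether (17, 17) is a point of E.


Check whether y^2 = x^3 + 3 x + 6 (mod 31) for (x, y) = (17, 17).
LHS: y^2 = 17^2 mod 31 = 10
RHS: x^3 + 3 x + 6 = 17^3 + 3*17 + 6 mod 31 = 10
LHS = RHS

Yes, on the curve


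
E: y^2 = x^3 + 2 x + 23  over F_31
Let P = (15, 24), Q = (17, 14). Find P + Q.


P != Q, so use the chord formula.
s = (y2 - y1) / (x2 - x1) = (21) / (2) mod 31 = 26
x3 = s^2 - x1 - x2 mod 31 = 26^2 - 15 - 17 = 24
y3 = s (x1 - x3) - y1 mod 31 = 26 * (15 - 24) - 24 = 21

P + Q = (24, 21)


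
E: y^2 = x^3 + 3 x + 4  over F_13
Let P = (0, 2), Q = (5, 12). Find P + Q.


P != Q, so use the chord formula.
s = (y2 - y1) / (x2 - x1) = (10) / (5) mod 13 = 2
x3 = s^2 - x1 - x2 mod 13 = 2^2 - 0 - 5 = 12
y3 = s (x1 - x3) - y1 mod 13 = 2 * (0 - 12) - 2 = 0

P + Q = (12, 0)


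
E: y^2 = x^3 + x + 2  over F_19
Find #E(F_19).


For each x in F_19, count y with y^2 = x^3 + 1 x + 2 mod 19:
  x = 1: RHS = 4, y in [2, 17]  -> 2 point(s)
  x = 8: RHS = 9, y in [3, 16]  -> 2 point(s)
  x = 10: RHS = 5, y in [9, 10]  -> 2 point(s)
  x = 14: RHS = 5, y in [9, 10]  -> 2 point(s)
  x = 17: RHS = 11, y in [7, 12]  -> 2 point(s)
  x = 18: RHS = 0, y in [0]  -> 1 point(s)
Affine points: 11. Add the point at infinity: total = 12.

#E(F_19) = 12


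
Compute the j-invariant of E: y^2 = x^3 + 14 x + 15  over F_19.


Delta = -16(4 a^3 + 27 b^2) mod 19 = 5
-1728 * (4 a)^3 = -1728 * (4*14)^3 mod 19 = 18
j = 18 * 5^(-1) mod 19 = 15

j = 15 (mod 19)


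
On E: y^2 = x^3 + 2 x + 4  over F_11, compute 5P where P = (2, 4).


k = 5 = 101_2 (binary, LSB first: 101)
Double-and-add from P = (2, 4):
  bit 0 = 1: acc = O + (2, 4) = (2, 4)
  bit 1 = 0: acc unchanged = (2, 4)
  bit 2 = 1: acc = (2, 4) + (7, 8) = (0, 2)

5P = (0, 2)


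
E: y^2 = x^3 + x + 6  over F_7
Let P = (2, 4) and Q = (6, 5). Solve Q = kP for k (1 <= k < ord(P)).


Enumerate multiples of P until we hit Q = (6, 5):
  1P = (2, 4)
  2P = (4, 5)
  3P = (3, 6)
  4P = (6, 2)
  5P = (1, 6)
  6P = (1, 1)
  7P = (6, 5)
Match found at i = 7.

k = 7


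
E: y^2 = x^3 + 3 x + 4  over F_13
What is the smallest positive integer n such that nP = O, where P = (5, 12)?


Compute successive multiples of P until we hit O:
  1P = (5, 12)
  2P = (3, 1)
  3P = (6, 2)
  4P = (11, 9)
  5P = (7, 2)
  6P = (0, 2)
  7P = (12, 0)
  8P = (0, 11)
  ... (continuing to 14P)
  14P = O

ord(P) = 14


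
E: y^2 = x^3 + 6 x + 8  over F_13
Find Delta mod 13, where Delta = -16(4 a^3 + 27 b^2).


4 a^3 + 27 b^2 = 4*6^3 + 27*8^2 = 864 + 1728 = 2592
Delta = -16 * (2592) = -41472
Delta mod 13 = 11

Delta = 11 (mod 13)


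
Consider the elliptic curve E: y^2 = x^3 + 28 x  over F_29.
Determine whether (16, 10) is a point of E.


Check whether y^2 = x^3 + 28 x + 0 (mod 29) for (x, y) = (16, 10).
LHS: y^2 = 10^2 mod 29 = 13
RHS: x^3 + 28 x + 0 = 16^3 + 28*16 + 0 mod 29 = 20
LHS != RHS

No, not on the curve


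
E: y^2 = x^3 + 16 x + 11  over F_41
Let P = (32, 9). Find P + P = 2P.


Doubling: s = (3 x1^2 + a) / (2 y1)
s = (3*32^2 + 16) / (2*9) mod 41 = 3
x3 = s^2 - 2 x1 mod 41 = 3^2 - 2*32 = 27
y3 = s (x1 - x3) - y1 mod 41 = 3 * (32 - 27) - 9 = 6

2P = (27, 6)


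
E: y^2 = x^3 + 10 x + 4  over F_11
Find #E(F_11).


For each x in F_11, count y with y^2 = x^3 + 10 x + 4 mod 11:
  x = 0: RHS = 4, y in [2, 9]  -> 2 point(s)
  x = 1: RHS = 4, y in [2, 9]  -> 2 point(s)
  x = 4: RHS = 9, y in [3, 8]  -> 2 point(s)
  x = 5: RHS = 3, y in [5, 6]  -> 2 point(s)
  x = 6: RHS = 5, y in [4, 7]  -> 2 point(s)
  x = 9: RHS = 9, y in [3, 8]  -> 2 point(s)
  x = 10: RHS = 4, y in [2, 9]  -> 2 point(s)
Affine points: 14. Add the point at infinity: total = 15.

#E(F_11) = 15


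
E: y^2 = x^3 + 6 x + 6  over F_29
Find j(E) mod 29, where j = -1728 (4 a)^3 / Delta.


Delta = -16(4 a^3 + 27 b^2) mod 29 = 1
-1728 * (4 a)^3 = -1728 * (4*6)^3 mod 29 = 8
j = 8 * 1^(-1) mod 29 = 8

j = 8 (mod 29)


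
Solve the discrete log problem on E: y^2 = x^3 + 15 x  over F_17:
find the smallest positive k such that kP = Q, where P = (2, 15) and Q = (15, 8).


Enumerate multiples of P until we hit Q = (15, 8):
  1P = (2, 15)
  2P = (15, 9)
  3P = (15, 8)
Match found at i = 3.

k = 3


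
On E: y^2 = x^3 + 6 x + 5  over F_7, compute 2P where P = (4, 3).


Doubling: s = (3 x1^2 + a) / (2 y1)
s = (3*4^2 + 6) / (2*3) mod 7 = 2
x3 = s^2 - 2 x1 mod 7 = 2^2 - 2*4 = 3
y3 = s (x1 - x3) - y1 mod 7 = 2 * (4 - 3) - 3 = 6

2P = (3, 6)


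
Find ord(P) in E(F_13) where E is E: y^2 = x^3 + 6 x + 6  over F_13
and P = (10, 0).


Compute successive multiples of P until we hit O:
  1P = (10, 0)
  2P = O

ord(P) = 2


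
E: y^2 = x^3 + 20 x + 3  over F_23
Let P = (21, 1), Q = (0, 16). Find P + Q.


P != Q, so use the chord formula.
s = (y2 - y1) / (x2 - x1) = (15) / (2) mod 23 = 19
x3 = s^2 - x1 - x2 mod 23 = 19^2 - 21 - 0 = 18
y3 = s (x1 - x3) - y1 mod 23 = 19 * (21 - 18) - 1 = 10

P + Q = (18, 10)


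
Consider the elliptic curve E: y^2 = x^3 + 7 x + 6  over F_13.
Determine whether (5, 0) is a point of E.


Check whether y^2 = x^3 + 7 x + 6 (mod 13) for (x, y) = (5, 0).
LHS: y^2 = 0^2 mod 13 = 0
RHS: x^3 + 7 x + 6 = 5^3 + 7*5 + 6 mod 13 = 10
LHS != RHS

No, not on the curve


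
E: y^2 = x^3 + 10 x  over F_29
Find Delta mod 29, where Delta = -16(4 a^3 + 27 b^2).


4 a^3 + 27 b^2 = 4*10^3 + 27*0^2 = 4000 + 0 = 4000
Delta = -16 * (4000) = -64000
Delta mod 29 = 3

Delta = 3 (mod 29)


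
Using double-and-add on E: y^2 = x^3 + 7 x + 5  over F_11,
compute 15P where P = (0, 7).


k = 15 = 1111_2 (binary, LSB first: 1111)
Double-and-add from P = (0, 7):
  bit 0 = 1: acc = O + (0, 7) = (0, 7)
  bit 1 = 1: acc = (0, 7) + (3, 8) = (2, 7)
  bit 2 = 1: acc = (2, 7) + (9, 4) = (4, 8)
  bit 3 = 1: acc = (4, 8) + (5, 0) = (0, 4)

15P = (0, 4)


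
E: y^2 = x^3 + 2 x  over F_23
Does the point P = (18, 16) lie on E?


Check whether y^2 = x^3 + 2 x + 0 (mod 23) for (x, y) = (18, 16).
LHS: y^2 = 16^2 mod 23 = 3
RHS: x^3 + 2 x + 0 = 18^3 + 2*18 + 0 mod 23 = 3
LHS = RHS

Yes, on the curve


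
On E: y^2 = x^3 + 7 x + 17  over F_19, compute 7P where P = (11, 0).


k = 7 = 111_2 (binary, LSB first: 111)
Double-and-add from P = (11, 0):
  bit 0 = 1: acc = O + (11, 0) = (11, 0)
  bit 1 = 1: acc = (11, 0) + O = (11, 0)
  bit 2 = 1: acc = (11, 0) + O = (11, 0)

7P = (11, 0)


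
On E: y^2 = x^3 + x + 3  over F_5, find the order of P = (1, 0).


Compute successive multiples of P until we hit O:
  1P = (1, 0)
  2P = O

ord(P) = 2


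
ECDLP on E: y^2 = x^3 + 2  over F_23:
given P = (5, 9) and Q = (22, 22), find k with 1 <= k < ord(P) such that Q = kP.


Enumerate multiples of P until we hit Q = (22, 22):
  1P = (5, 9)
  2P = (8, 13)
  3P = (22, 22)
Match found at i = 3.

k = 3


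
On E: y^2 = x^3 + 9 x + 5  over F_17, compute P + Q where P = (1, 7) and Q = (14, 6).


P != Q, so use the chord formula.
s = (y2 - y1) / (x2 - x1) = (16) / (13) mod 17 = 13
x3 = s^2 - x1 - x2 mod 17 = 13^2 - 1 - 14 = 1
y3 = s (x1 - x3) - y1 mod 17 = 13 * (1 - 1) - 7 = 10

P + Q = (1, 10)


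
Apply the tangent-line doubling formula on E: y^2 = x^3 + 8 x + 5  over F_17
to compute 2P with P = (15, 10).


Doubling: s = (3 x1^2 + a) / (2 y1)
s = (3*15^2 + 8) / (2*10) mod 17 = 1
x3 = s^2 - 2 x1 mod 17 = 1^2 - 2*15 = 5
y3 = s (x1 - x3) - y1 mod 17 = 1 * (15 - 5) - 10 = 0

2P = (5, 0)


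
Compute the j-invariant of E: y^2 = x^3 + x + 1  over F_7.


Delta = -16(4 a^3 + 27 b^2) mod 7 = 1
-1728 * (4 a)^3 = -1728 * (4*1)^3 mod 7 = 1
j = 1 * 1^(-1) mod 7 = 1

j = 1 (mod 7)


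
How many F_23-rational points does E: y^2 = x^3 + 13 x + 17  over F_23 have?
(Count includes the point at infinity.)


For each x in F_23, count y with y^2 = x^3 + 13 x + 17 mod 23:
  x = 1: RHS = 8, y in [10, 13]  -> 2 point(s)
  x = 4: RHS = 18, y in [8, 15]  -> 2 point(s)
  x = 5: RHS = 0, y in [0]  -> 1 point(s)
  x = 6: RHS = 12, y in [9, 14]  -> 2 point(s)
  x = 8: RHS = 12, y in [9, 14]  -> 2 point(s)
  x = 9: RHS = 12, y in [9, 14]  -> 2 point(s)
  x = 19: RHS = 16, y in [4, 19]  -> 2 point(s)
  x = 21: RHS = 6, y in [11, 12]  -> 2 point(s)
  x = 22: RHS = 3, y in [7, 16]  -> 2 point(s)
Affine points: 17. Add the point at infinity: total = 18.

#E(F_23) = 18


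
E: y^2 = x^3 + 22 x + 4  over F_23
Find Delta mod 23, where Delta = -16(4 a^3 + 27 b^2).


4 a^3 + 27 b^2 = 4*22^3 + 27*4^2 = 42592 + 432 = 43024
Delta = -16 * (43024) = -688384
Delta mod 23 = 6

Delta = 6 (mod 23)


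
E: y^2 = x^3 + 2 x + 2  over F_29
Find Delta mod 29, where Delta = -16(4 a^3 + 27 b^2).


4 a^3 + 27 b^2 = 4*2^3 + 27*2^2 = 32 + 108 = 140
Delta = -16 * (140) = -2240
Delta mod 29 = 22

Delta = 22 (mod 29)


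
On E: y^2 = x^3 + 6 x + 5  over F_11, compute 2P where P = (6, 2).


Doubling: s = (3 x1^2 + a) / (2 y1)
s = (3*6^2 + 6) / (2*2) mod 11 = 1
x3 = s^2 - 2 x1 mod 11 = 1^2 - 2*6 = 0
y3 = s (x1 - x3) - y1 mod 11 = 1 * (6 - 0) - 2 = 4

2P = (0, 4)


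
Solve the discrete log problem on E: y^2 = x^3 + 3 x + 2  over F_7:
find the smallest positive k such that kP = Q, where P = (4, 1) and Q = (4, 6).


Enumerate multiples of P until we hit Q = (4, 6):
  1P = (4, 1)
  2P = (0, 3)
  3P = (5, 3)
  4P = (2, 3)
  5P = (2, 4)
  6P = (5, 4)
  7P = (0, 4)
  8P = (4, 6)
Match found at i = 8.

k = 8


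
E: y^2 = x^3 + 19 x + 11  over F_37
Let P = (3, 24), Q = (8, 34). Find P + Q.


P != Q, so use the chord formula.
s = (y2 - y1) / (x2 - x1) = (10) / (5) mod 37 = 2
x3 = s^2 - x1 - x2 mod 37 = 2^2 - 3 - 8 = 30
y3 = s (x1 - x3) - y1 mod 37 = 2 * (3 - 30) - 24 = 33

P + Q = (30, 33)


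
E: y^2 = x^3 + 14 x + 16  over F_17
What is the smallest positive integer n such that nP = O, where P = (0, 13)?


Compute successive multiples of P until we hit O:
  1P = (0, 13)
  2P = (2, 16)
  3P = (13, 10)
  4P = (12, 12)
  5P = (3, 0)
  6P = (12, 5)
  7P = (13, 7)
  8P = (2, 1)
  ... (continuing to 10P)
  10P = O

ord(P) = 10


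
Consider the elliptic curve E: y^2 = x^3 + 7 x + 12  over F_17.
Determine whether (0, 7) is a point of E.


Check whether y^2 = x^3 + 7 x + 12 (mod 17) for (x, y) = (0, 7).
LHS: y^2 = 7^2 mod 17 = 15
RHS: x^3 + 7 x + 12 = 0^3 + 7*0 + 12 mod 17 = 12
LHS != RHS

No, not on the curve


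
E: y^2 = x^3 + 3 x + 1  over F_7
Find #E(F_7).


For each x in F_7, count y with y^2 = x^3 + 3 x + 1 mod 7:
  x = 0: RHS = 1, y in [1, 6]  -> 2 point(s)
  x = 2: RHS = 1, y in [1, 6]  -> 2 point(s)
  x = 3: RHS = 2, y in [3, 4]  -> 2 point(s)
  x = 4: RHS = 0, y in [0]  -> 1 point(s)
  x = 5: RHS = 1, y in [1, 6]  -> 2 point(s)
  x = 6: RHS = 4, y in [2, 5]  -> 2 point(s)
Affine points: 11. Add the point at infinity: total = 12.

#E(F_7) = 12


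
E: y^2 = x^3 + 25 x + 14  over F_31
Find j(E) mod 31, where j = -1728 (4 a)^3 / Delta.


Delta = -16(4 a^3 + 27 b^2) mod 31 = 18
-1728 * (4 a)^3 = -1728 * (4*25)^3 mod 31 = 16
j = 16 * 18^(-1) mod 31 = 25

j = 25 (mod 31)


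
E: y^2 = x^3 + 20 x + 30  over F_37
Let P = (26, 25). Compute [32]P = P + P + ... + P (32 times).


k = 32 = 100000_2 (binary, LSB first: 000001)
Double-and-add from P = (26, 25):
  bit 0 = 0: acc unchanged = O
  bit 1 = 0: acc unchanged = O
  bit 2 = 0: acc unchanged = O
  bit 3 = 0: acc unchanged = O
  bit 4 = 0: acc unchanged = O
  bit 5 = 1: acc = O + (23, 22) = (23, 22)

32P = (23, 22)


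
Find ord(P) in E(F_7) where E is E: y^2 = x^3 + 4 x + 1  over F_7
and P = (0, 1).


Compute successive multiples of P until we hit O:
  1P = (0, 1)
  2P = (4, 5)
  3P = (4, 2)
  4P = (0, 6)
  5P = O

ord(P) = 5


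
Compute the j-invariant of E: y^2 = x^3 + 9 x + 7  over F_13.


Delta = -16(4 a^3 + 27 b^2) mod 13 = 10
-1728 * (4 a)^3 = -1728 * (4*9)^3 mod 13 = 12
j = 12 * 10^(-1) mod 13 = 9

j = 9 (mod 13)


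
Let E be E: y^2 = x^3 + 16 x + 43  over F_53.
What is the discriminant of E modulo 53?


4 a^3 + 27 b^2 = 4*16^3 + 27*43^2 = 16384 + 49923 = 66307
Delta = -16 * (66307) = -1060912
Delta mod 53 = 42

Delta = 42 (mod 53)


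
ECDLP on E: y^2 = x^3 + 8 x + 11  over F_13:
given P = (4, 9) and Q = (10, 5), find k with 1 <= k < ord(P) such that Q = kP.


Enumerate multiples of P until we hit Q = (10, 5):
  1P = (4, 9)
  2P = (2, 3)
  3P = (3, 7)
  4P = (10, 5)
Match found at i = 4.

k = 4


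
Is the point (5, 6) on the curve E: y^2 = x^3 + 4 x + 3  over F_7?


Check whether y^2 = x^3 + 4 x + 3 (mod 7) for (x, y) = (5, 6).
LHS: y^2 = 6^2 mod 7 = 1
RHS: x^3 + 4 x + 3 = 5^3 + 4*5 + 3 mod 7 = 1
LHS = RHS

Yes, on the curve


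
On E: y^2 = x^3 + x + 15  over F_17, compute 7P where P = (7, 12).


k = 7 = 111_2 (binary, LSB first: 111)
Double-and-add from P = (7, 12):
  bit 0 = 1: acc = O + (7, 12) = (7, 12)
  bit 1 = 1: acc = (7, 12) + (16, 9) = (13, 7)
  bit 2 = 1: acc = (13, 7) + (1, 0) = (7, 5)

7P = (7, 5)


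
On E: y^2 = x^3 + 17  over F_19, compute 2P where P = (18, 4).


Doubling: s = (3 x1^2 + a) / (2 y1)
s = (3*18^2 + 0) / (2*4) mod 19 = 17
x3 = s^2 - 2 x1 mod 19 = 17^2 - 2*18 = 6
y3 = s (x1 - x3) - y1 mod 19 = 17 * (18 - 6) - 4 = 10

2P = (6, 10)


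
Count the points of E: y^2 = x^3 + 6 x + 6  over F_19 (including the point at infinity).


For each x in F_19, count y with y^2 = x^3 + 6 x + 6 mod 19:
  x = 0: RHS = 6, y in [5, 14]  -> 2 point(s)
  x = 2: RHS = 7, y in [8, 11]  -> 2 point(s)
  x = 5: RHS = 9, y in [3, 16]  -> 2 point(s)
  x = 6: RHS = 11, y in [7, 12]  -> 2 point(s)
  x = 7: RHS = 11, y in [7, 12]  -> 2 point(s)
  x = 11: RHS = 16, y in [4, 15]  -> 2 point(s)
  x = 12: RHS = 1, y in [1, 18]  -> 2 point(s)
  x = 13: RHS = 1, y in [1, 18]  -> 2 point(s)
  x = 17: RHS = 5, y in [9, 10]  -> 2 point(s)
Affine points: 18. Add the point at infinity: total = 19.

#E(F_19) = 19


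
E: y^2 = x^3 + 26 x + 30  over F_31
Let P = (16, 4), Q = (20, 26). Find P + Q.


P != Q, so use the chord formula.
s = (y2 - y1) / (x2 - x1) = (22) / (4) mod 31 = 21
x3 = s^2 - x1 - x2 mod 31 = 21^2 - 16 - 20 = 2
y3 = s (x1 - x3) - y1 mod 31 = 21 * (16 - 2) - 4 = 11

P + Q = (2, 11)


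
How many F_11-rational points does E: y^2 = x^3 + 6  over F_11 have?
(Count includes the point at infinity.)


For each x in F_11, count y with y^2 = x^3 + 0 x + 6 mod 11:
  x = 2: RHS = 3, y in [5, 6]  -> 2 point(s)
  x = 3: RHS = 0, y in [0]  -> 1 point(s)
  x = 4: RHS = 4, y in [2, 9]  -> 2 point(s)
  x = 8: RHS = 1, y in [1, 10]  -> 2 point(s)
  x = 9: RHS = 9, y in [3, 8]  -> 2 point(s)
  x = 10: RHS = 5, y in [4, 7]  -> 2 point(s)
Affine points: 11. Add the point at infinity: total = 12.

#E(F_11) = 12


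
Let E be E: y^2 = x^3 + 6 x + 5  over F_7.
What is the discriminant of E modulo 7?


4 a^3 + 27 b^2 = 4*6^3 + 27*5^2 = 864 + 675 = 1539
Delta = -16 * (1539) = -24624
Delta mod 7 = 2

Delta = 2 (mod 7)


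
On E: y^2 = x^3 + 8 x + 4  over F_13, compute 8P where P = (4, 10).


k = 8 = 1000_2 (binary, LSB first: 0001)
Double-and-add from P = (4, 10):
  bit 0 = 0: acc unchanged = O
  bit 1 = 0: acc unchanged = O
  bit 2 = 0: acc unchanged = O
  bit 3 = 1: acc = O + (4, 3) = (4, 3)

8P = (4, 3)


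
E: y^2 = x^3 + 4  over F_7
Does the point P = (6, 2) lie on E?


Check whether y^2 = x^3 + 0 x + 4 (mod 7) for (x, y) = (6, 2).
LHS: y^2 = 2^2 mod 7 = 4
RHS: x^3 + 0 x + 4 = 6^3 + 0*6 + 4 mod 7 = 3
LHS != RHS

No, not on the curve


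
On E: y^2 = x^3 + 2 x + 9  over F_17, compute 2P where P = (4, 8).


Doubling: s = (3 x1^2 + a) / (2 y1)
s = (3*4^2 + 2) / (2*8) mod 17 = 1
x3 = s^2 - 2 x1 mod 17 = 1^2 - 2*4 = 10
y3 = s (x1 - x3) - y1 mod 17 = 1 * (4 - 10) - 8 = 3

2P = (10, 3)


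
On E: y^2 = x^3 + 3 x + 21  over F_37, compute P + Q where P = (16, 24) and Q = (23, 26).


P != Q, so use the chord formula.
s = (y2 - y1) / (x2 - x1) = (2) / (7) mod 37 = 32
x3 = s^2 - x1 - x2 mod 37 = 32^2 - 16 - 23 = 23
y3 = s (x1 - x3) - y1 mod 37 = 32 * (16 - 23) - 24 = 11

P + Q = (23, 11)


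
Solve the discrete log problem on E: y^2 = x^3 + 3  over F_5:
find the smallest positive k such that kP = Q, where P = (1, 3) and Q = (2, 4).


Enumerate multiples of P until we hit Q = (2, 4):
  1P = (1, 3)
  2P = (2, 4)
Match found at i = 2.

k = 2


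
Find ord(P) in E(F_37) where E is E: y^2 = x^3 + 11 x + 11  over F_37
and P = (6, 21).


Compute successive multiples of P until we hit O:
  1P = (6, 21)
  2P = (32, 4)
  3P = (2, 2)
  4P = (3, 21)
  5P = (28, 16)
  6P = (36, 6)
  7P = (23, 6)
  8P = (34, 32)
  ... (continuing to 41P)
  41P = O

ord(P) = 41


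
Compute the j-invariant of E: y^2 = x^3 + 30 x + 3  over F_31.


Delta = -16(4 a^3 + 27 b^2) mod 31 = 20
-1728 * (4 a)^3 = -1728 * (4*30)^3 mod 31 = 15
j = 15 * 20^(-1) mod 31 = 24

j = 24 (mod 31)


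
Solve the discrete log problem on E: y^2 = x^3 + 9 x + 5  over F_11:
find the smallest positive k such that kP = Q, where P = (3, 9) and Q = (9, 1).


Enumerate multiples of P until we hit Q = (9, 1):
  1P = (3, 9)
  2P = (9, 1)
Match found at i = 2.

k = 2


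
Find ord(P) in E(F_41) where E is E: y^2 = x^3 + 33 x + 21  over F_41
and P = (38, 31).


Compute successive multiples of P until we hit O:
  1P = (38, 31)
  2P = (15, 23)
  3P = (13, 8)
  4P = (6, 5)
  5P = (18, 16)
  6P = (24, 0)
  7P = (18, 25)
  8P = (6, 36)
  ... (continuing to 12P)
  12P = O

ord(P) = 12


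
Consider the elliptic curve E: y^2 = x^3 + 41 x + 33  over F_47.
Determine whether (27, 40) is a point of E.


Check whether y^2 = x^3 + 41 x + 33 (mod 47) for (x, y) = (27, 40).
LHS: y^2 = 40^2 mod 47 = 2
RHS: x^3 + 41 x + 33 = 27^3 + 41*27 + 33 mod 47 = 2
LHS = RHS

Yes, on the curve


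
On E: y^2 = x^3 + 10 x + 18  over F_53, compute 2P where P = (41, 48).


Doubling: s = (3 x1^2 + a) / (2 y1)
s = (3*41^2 + 10) / (2*48) mod 53 = 30
x3 = s^2 - 2 x1 mod 53 = 30^2 - 2*41 = 23
y3 = s (x1 - x3) - y1 mod 53 = 30 * (41 - 23) - 48 = 15

2P = (23, 15)


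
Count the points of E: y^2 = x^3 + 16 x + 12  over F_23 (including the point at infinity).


For each x in F_23, count y with y^2 = x^3 + 16 x + 12 mod 23:
  x = 0: RHS = 12, y in [9, 14]  -> 2 point(s)
  x = 1: RHS = 6, y in [11, 12]  -> 2 point(s)
  x = 2: RHS = 6, y in [11, 12]  -> 2 point(s)
  x = 3: RHS = 18, y in [8, 15]  -> 2 point(s)
  x = 4: RHS = 2, y in [5, 18]  -> 2 point(s)
  x = 6: RHS = 2, y in [5, 18]  -> 2 point(s)
  x = 8: RHS = 8, y in [10, 13]  -> 2 point(s)
  x = 11: RHS = 1, y in [1, 22]  -> 2 point(s)
  x = 12: RHS = 0, y in [0]  -> 1 point(s)
  x = 13: RHS = 2, y in [5, 18]  -> 2 point(s)
  x = 14: RHS = 13, y in [6, 17]  -> 2 point(s)
  x = 15: RHS = 16, y in [4, 19]  -> 2 point(s)
  x = 20: RHS = 6, y in [11, 12]  -> 2 point(s)
  x = 21: RHS = 18, y in [8, 15]  -> 2 point(s)
  x = 22: RHS = 18, y in [8, 15]  -> 2 point(s)
Affine points: 29. Add the point at infinity: total = 30.

#E(F_23) = 30


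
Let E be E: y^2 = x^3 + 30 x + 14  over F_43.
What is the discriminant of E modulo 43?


4 a^3 + 27 b^2 = 4*30^3 + 27*14^2 = 108000 + 5292 = 113292
Delta = -16 * (113292) = -1812672
Delta mod 43 = 36

Delta = 36 (mod 43)


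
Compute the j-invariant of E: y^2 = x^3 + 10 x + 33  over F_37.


Delta = -16(4 a^3 + 27 b^2) mod 37 = 17
-1728 * (4 a)^3 = -1728 * (4*10)^3 mod 37 = 1
j = 1 * 17^(-1) mod 37 = 24

j = 24 (mod 37)


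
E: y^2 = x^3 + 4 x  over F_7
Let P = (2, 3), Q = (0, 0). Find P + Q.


P != Q, so use the chord formula.
s = (y2 - y1) / (x2 - x1) = (4) / (5) mod 7 = 5
x3 = s^2 - x1 - x2 mod 7 = 5^2 - 2 - 0 = 2
y3 = s (x1 - x3) - y1 mod 7 = 5 * (2 - 2) - 3 = 4

P + Q = (2, 4)


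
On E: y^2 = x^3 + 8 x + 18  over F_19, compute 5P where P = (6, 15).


k = 5 = 101_2 (binary, LSB first: 101)
Double-and-add from P = (6, 15):
  bit 0 = 1: acc = O + (6, 15) = (6, 15)
  bit 1 = 0: acc unchanged = (6, 15)
  bit 2 = 1: acc = (6, 15) + (13, 18) = (6, 4)

5P = (6, 4)


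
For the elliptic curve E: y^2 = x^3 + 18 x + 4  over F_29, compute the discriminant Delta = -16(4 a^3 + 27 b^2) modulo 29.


4 a^3 + 27 b^2 = 4*18^3 + 27*4^2 = 23328 + 432 = 23760
Delta = -16 * (23760) = -380160
Delta mod 29 = 1

Delta = 1 (mod 29)


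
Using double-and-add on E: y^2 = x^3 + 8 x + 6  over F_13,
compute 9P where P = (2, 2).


k = 9 = 1001_2 (binary, LSB first: 1001)
Double-and-add from P = (2, 2):
  bit 0 = 1: acc = O + (2, 2) = (2, 2)
  bit 1 = 0: acc unchanged = (2, 2)
  bit 2 = 0: acc unchanged = (2, 2)
  bit 3 = 1: acc = (2, 2) + (12, 6) = (8, 6)

9P = (8, 6)


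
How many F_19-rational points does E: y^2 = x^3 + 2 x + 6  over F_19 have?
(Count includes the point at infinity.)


For each x in F_19, count y with y^2 = x^3 + 2 x + 6 mod 19:
  x = 0: RHS = 6, y in [5, 14]  -> 2 point(s)
  x = 1: RHS = 9, y in [3, 16]  -> 2 point(s)
  x = 3: RHS = 1, y in [1, 18]  -> 2 point(s)
  x = 6: RHS = 6, y in [5, 14]  -> 2 point(s)
  x = 10: RHS = 0, y in [0]  -> 1 point(s)
  x = 13: RHS = 6, y in [5, 14]  -> 2 point(s)
  x = 14: RHS = 4, y in [2, 17]  -> 2 point(s)
  x = 16: RHS = 11, y in [7, 12]  -> 2 point(s)
Affine points: 15. Add the point at infinity: total = 16.

#E(F_19) = 16
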